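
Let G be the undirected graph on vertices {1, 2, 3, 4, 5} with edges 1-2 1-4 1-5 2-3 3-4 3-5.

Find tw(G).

A width-2 tree decomposition is:
Bags: B1 = {1, 2, 3}  B2 = {1, 3, 5}  B3 = {1, 3, 4}
Tree: B1–B2, B2–B3
Every bag has size at most 3, so the width is 3 − 1 = 2 and tw(G) ≤ 2. For the lower bound, G contains the cycle 3–2–1–5–3, so G is not a forest; only forests have treewidth ≤ 1, hence tw(G) ≥ 2. Hence tw(G) = 2 exactly.

2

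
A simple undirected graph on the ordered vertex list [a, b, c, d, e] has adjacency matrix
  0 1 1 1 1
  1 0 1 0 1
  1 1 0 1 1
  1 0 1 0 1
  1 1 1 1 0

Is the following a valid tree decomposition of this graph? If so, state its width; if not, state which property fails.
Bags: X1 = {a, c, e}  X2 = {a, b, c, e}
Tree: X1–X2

No — vertex d appears in no bag.

A tree decomposition must satisfy three properties: every vertex lies in some bag; for every edge, both endpoints lie together in some bag; and for every vertex, the bags containing it form a connected subtree. Here vertex d appears in no bag, so the decomposition is invalid.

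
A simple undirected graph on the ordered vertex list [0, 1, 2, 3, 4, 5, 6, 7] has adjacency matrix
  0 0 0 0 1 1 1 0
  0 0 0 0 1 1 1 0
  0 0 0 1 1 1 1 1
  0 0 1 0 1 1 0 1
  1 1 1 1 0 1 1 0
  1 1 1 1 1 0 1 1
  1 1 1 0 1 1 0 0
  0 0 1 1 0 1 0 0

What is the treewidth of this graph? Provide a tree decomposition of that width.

Treewidth 3.
Bags: B1 = {2, 4, 5, 6}  B2 = {1, 4, 5, 6}  B3 = {0, 4, 5, 6}  B4 = {2, 3, 4, 5}  B5 = {2, 3, 5, 7}
Tree: B1–B2, B1–B3, B1–B4, B4–B5

Each bag holds 4 vertices, so the decomposition has width 3, which upper-bounds the treewidth. Conversely, {2, 3, 4, 5} is a clique of size 4, and the vertices of any clique must share a bag in every tree decomposition; so some bag has ≥ 4 vertices and tw(G) ≥ 3. Therefore the treewidth is 3.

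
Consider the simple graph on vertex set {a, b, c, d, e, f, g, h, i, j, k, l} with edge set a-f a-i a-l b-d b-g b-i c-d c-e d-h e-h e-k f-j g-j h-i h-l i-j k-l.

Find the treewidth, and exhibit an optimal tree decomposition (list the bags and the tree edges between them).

Treewidth 3.
Bags: B1 = {b, f, g, j}  B2 = {b, f, i, j}  B3 = {a, b, f, i}  B4 = {a, b, d, i}  B5 = {a, d, h, i}  B6 = {a, d, h, l}  B7 = {c, d, h, l}  B8 = {c, e, h, l}  B9 = {c, e, k, l}
Tree: B1–B2, B2–B3, B3–B4, B4–B5, B5–B6, B6–B7, B7–B8, B8–B9

The largest bag has 4 vertices, giving width 3; this decomposition certifies tw(G) ≤ 3. For the lower bound: the 4 vertex sets {f,g,j}, {b}, {i}, {a,d,h,l} are disjoint, each induces a connected subgraph, and every pair is joined by at least one edge of G. Contracting each set to a single vertex therefore yields K_{4} as a minor, and since treewidth is minor-monotone, tw(G) ≥ tw(K_{4}) = 3. Hence tw(G) = 3 exactly.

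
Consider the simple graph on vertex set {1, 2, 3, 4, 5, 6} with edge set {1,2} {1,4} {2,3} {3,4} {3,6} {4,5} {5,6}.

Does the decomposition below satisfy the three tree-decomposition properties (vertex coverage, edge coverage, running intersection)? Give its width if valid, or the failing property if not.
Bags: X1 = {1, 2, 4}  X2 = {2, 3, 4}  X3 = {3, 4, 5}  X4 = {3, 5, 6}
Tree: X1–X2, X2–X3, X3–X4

Yes; width 2.

Every vertex of G appears in some bag (union = {1, 2, 3, 4, 5, 6}); every edge is covered by a bag; and for each vertex v the set of bags containing v is connected in the bag tree. The decomposition is therefore valid. The largest bag has 3 vertices, so the width is 2.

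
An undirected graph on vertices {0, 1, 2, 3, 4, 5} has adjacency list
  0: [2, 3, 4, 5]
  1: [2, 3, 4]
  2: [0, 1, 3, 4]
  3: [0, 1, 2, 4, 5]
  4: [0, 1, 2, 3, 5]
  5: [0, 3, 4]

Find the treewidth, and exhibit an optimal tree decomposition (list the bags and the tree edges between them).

Treewidth 3.
One such decomposition:
Bags: B1 = {0, 2, 3, 4}  B2 = {0, 3, 4, 5}  B3 = {1, 2, 3, 4}
Tree: B1–B2, B1–B3

The largest bag has 4 vertices, giving width 3; this decomposition certifies tw(G) ≤ 3. On the other hand G contains the 4-clique {0, 2, 3, 4}. A clique must lie in a single bag of any decomposition, so no decomposition can have width below 3. Combining the bounds, tw(G) = 3.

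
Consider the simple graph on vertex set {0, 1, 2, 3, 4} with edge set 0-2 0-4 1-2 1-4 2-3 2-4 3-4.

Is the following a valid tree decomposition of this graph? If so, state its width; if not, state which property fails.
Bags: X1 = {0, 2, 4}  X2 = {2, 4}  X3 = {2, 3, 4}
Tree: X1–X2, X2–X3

No — vertex 1 appears in no bag.

A tree decomposition must satisfy three properties: every vertex lies in some bag; for every edge, both endpoints lie together in some bag; and for every vertex, the bags containing it form a connected subtree. Here vertex 1 appears in no bag, so the decomposition is invalid.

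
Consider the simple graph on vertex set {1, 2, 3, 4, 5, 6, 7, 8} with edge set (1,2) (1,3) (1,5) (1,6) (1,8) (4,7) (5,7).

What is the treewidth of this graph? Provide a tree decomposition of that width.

Treewidth 1.
One such decomposition:
Bags: B1 = {1, 8}  B2 = {1, 6}  B3 = {1, 2}  B4 = {1, 5}  B5 = {1, 3}  B6 = {5, 7}  B7 = {4, 7}
Tree: B1–B2, B1–B3, B1–B4, B3–B5, B4–B6, B6–B7

The largest bag has 2 vertices, giving width 1; this decomposition certifies tw(G) ≤ 1. G has an edge, so its treewidth is at least 1. Hence tw(G) = 1 exactly.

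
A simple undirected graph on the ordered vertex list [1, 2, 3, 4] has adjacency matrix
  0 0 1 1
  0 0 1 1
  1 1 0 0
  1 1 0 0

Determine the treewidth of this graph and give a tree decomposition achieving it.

The largest bag has 3 vertices, giving width 2; this decomposition certifies tw(G) ≤ 2. The edges 4–1–3–2–4 form a cycle, so G is not a tree and its treewidth is at least 2. Therefore the treewidth is 2.

Treewidth 2.
One optimal decomposition is:
Bags: B1 = {1, 3, 4}  B2 = {2, 3, 4}
Tree: B1–B2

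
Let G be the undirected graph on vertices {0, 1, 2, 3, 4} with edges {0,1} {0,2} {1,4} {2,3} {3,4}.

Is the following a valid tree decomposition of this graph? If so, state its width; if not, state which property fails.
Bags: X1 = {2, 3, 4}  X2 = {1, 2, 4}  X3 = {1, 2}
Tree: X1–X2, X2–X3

A tree decomposition must satisfy three properties: every vertex lies in some bag; for every edge, both endpoints lie together in some bag; and for every vertex, the bags containing it form a connected subtree. Here vertex 0 appears in no bag, so the decomposition is invalid.

No — vertex 0 appears in no bag.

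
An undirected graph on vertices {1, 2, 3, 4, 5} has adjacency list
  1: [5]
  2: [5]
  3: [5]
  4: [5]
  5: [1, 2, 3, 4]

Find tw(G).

A width-1 tree decomposition is:
Bags: B1 = {1, 5}  B2 = {2, 5}  B3 = {4, 5}  B4 = {3, 5}
Tree: B1–B2, B1–B3, B1–B4
Every bag has size at most 2, so the width is 2 − 1 = 1 and tw(G) ≤ 1. Any graph with an edge has treewidth ≥ 1, and G has the edge 5–1. The upper and lower bounds meet at 1, so that is the treewidth.

1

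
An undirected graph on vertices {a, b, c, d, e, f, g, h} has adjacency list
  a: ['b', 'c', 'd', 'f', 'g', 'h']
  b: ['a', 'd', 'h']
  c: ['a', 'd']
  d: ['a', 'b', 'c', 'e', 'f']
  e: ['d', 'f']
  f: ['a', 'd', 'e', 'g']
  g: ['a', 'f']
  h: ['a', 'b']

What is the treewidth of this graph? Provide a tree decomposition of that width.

Each bag holds 3 vertices, so the decomposition has width 2, which upper-bounds the treewidth. For the lower bound, the 3 vertices {d, e, f} are pairwise adjacent, and any tree decomposition puts a clique entirely inside one bag — forcing width ≥ 2. Combining the bounds, tw(G) = 2.

Treewidth 2.
One such decomposition:
Bags: B1 = {a, d, f}  B2 = {a, b, d}  B3 = {d, e, f}  B4 = {a, f, g}  B5 = {a, c, d}  B6 = {a, b, h}
Tree: B1–B2, B1–B3, B1–B4, B2–B5, B2–B6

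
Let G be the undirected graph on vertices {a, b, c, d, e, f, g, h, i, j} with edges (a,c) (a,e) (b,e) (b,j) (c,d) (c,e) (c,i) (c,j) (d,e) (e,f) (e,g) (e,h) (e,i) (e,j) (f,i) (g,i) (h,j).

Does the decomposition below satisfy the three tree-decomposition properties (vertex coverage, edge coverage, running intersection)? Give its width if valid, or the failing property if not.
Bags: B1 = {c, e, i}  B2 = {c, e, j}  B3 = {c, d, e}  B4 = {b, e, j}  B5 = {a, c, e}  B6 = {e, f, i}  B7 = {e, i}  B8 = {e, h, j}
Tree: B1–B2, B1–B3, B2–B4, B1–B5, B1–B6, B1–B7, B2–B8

No — vertex g appears in no bag.

A tree decomposition must satisfy three properties: every vertex lies in some bag; for every edge, both endpoints lie together in some bag; and for every vertex, the bags containing it form a connected subtree. Here vertex g appears in no bag, so the decomposition is invalid.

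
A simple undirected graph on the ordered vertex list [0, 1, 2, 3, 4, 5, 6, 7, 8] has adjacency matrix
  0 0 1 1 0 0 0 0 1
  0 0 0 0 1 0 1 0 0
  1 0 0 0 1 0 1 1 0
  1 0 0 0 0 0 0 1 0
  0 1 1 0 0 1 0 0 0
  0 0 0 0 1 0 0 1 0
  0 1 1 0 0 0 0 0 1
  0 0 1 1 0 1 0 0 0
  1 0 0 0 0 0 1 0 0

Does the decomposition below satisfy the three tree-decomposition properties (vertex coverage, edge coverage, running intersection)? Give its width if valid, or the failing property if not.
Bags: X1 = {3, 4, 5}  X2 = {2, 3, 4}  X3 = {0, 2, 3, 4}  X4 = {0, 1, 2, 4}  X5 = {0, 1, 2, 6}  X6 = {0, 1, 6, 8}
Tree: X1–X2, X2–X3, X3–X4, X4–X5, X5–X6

A tree decomposition must satisfy three properties: every vertex lies in some bag; for every edge, both endpoints lie together in some bag; and for every vertex, the bags containing it form a connected subtree. Here vertex 7 appears in no bag, so the decomposition is invalid.

No — vertex 7 appears in no bag.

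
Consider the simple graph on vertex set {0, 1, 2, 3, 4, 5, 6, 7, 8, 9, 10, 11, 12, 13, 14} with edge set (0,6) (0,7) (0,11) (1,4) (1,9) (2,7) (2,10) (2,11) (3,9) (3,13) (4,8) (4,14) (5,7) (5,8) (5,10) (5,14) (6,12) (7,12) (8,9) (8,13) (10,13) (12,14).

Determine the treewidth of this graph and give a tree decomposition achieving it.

Treewidth 3.
One optimal decomposition is:
Bags: B1 = {1, 3, 9, 13}  B2 = {1, 8, 9, 13}  B3 = {1, 4, 8, 13}  B4 = {4, 8, 10, 13}  B5 = {4, 5, 8, 10}  B6 = {4, 5, 10, 14}  B7 = {2, 5, 10, 14}  B8 = {2, 5, 7, 14}  B9 = {2, 7, 12, 14}  B10 = {2, 7, 11, 12}  B11 = {0, 7, 11, 12}  B12 = {0, 6, 11, 12}
Tree: B1–B2, B2–B3, B3–B4, B4–B5, B5–B6, B6–B7, B7–B8, B8–B9, B9–B10, B10–B11, B11–B12

Every bag has size at most 4, so the width is 4 − 1 = 3 and tw(G) ≤ 3. For the lower bound: the 4 vertex sets {1,3,9}, {13}, {8}, {4,5,10,14} are disjoint, each induces a connected subgraph, and every pair is joined by at least one edge of G. Contracting each set to a single vertex therefore yields K_{4} as a minor, and since treewidth is minor-monotone, tw(G) ≥ tw(K_{4}) = 3. Hence tw(G) = 3 exactly.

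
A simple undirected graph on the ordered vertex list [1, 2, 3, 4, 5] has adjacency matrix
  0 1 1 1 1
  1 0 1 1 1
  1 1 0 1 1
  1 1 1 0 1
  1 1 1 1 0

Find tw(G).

4

A width-4 tree decomposition is:
Bags: B1 = {1, 2, 3, 4, 5}
Tree: (single bag)
With just one bag of size 5, the width is 5 − 1 = 4, so tw(G) ≤ 4. For the lower bound, the 5 vertices {1, 2, 3, 4, 5} are pairwise adjacent, and any tree decomposition puts a clique entirely inside one bag — forcing width ≥ 4. Combining the bounds, tw(G) = 4.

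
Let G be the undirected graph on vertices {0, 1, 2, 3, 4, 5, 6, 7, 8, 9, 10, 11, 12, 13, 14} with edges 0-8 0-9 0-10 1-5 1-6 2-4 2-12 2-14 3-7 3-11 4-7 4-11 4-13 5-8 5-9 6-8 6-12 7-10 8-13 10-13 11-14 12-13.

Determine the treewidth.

3

A width-3 tree decomposition is:
Bags: B1 = {1, 5, 6, 9}  B2 = {5, 6, 8, 9}  B3 = {0, 6, 8, 9}  B4 = {0, 6, 8, 12}  B5 = {0, 8, 12, 13}  B6 = {0, 10, 12, 13}  B7 = {2, 10, 12, 13}  B8 = {2, 4, 10, 13}  B9 = {2, 4, 7, 10}  B10 = {2, 4, 7, 14}  B11 = {4, 7, 11, 14}  B12 = {3, 7, 11, 14}
Tree: B1–B2, B2–B3, B3–B4, B4–B5, B5–B6, B6–B7, B7–B8, B8–B9, B9–B10, B10–B11, B11–B12
The largest bag has 4 vertices, giving width 3; this decomposition certifies tw(G) ≤ 3. For the lower bound: the 4 vertex sets {1,5,9}, {6}, {8}, {0,10,12,13} are disjoint, each induces a connected subgraph, and every pair is joined by at least one edge of G. Contracting each set to a single vertex therefore yields K_{4} as a minor, and since treewidth is minor-monotone, tw(G) ≥ tw(K_{4}) = 3. Combining the bounds, tw(G) = 3.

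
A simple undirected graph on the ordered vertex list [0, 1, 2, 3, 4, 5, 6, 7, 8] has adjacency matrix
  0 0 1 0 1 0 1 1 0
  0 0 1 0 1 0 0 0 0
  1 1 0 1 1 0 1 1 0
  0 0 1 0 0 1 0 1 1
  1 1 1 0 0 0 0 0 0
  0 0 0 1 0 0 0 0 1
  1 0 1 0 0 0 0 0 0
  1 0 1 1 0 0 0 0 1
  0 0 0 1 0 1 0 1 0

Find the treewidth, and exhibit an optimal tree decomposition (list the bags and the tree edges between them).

Treewidth 2.
One optimal decomposition is:
Bags: B1 = {0, 2, 7}  B2 = {2, 3, 7}  B3 = {0, 2, 4}  B4 = {1, 2, 4}  B5 = {0, 2, 6}  B6 = {3, 7, 8}  B7 = {3, 5, 8}
Tree: B1–B2, B1–B3, B3–B4, B1–B5, B2–B6, B6–B7

Each bag holds 3 vertices, so the decomposition has width 2, which upper-bounds the treewidth. Conversely, {3, 5, 8} is a clique of size 3, and the vertices of any clique must share a bag in every tree decomposition; so some bag has ≥ 3 vertices and tw(G) ≥ 2. Therefore the treewidth is 2.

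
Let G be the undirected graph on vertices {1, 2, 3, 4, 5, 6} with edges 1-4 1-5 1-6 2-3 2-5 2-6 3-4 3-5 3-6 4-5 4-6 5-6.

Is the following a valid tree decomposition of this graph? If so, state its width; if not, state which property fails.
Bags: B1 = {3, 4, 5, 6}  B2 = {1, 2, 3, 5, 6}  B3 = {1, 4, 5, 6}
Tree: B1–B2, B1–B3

No — bags containing vertex 1 are not connected in the tree.

A tree decomposition must satisfy three properties: every vertex lies in some bag; for every edge, both endpoints lie together in some bag; and for every vertex, the bags containing it form a connected subtree. Here bags containing vertex 1 are not connected in the tree, so the decomposition is invalid.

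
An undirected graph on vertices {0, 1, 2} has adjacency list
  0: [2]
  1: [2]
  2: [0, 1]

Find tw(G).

1

A width-1 tree decomposition is:
Bags: B1 = {1, 2}  B2 = {0, 2}
Tree: B1–B2
Each bag holds 2 vertices, so the decomposition has width 1, which upper-bounds the treewidth. Since G has at least one edge (e.g. 1–2), it is not an edgeless graph, so tw(G) ≥ 1. The upper and lower bounds meet at 1, so that is the treewidth.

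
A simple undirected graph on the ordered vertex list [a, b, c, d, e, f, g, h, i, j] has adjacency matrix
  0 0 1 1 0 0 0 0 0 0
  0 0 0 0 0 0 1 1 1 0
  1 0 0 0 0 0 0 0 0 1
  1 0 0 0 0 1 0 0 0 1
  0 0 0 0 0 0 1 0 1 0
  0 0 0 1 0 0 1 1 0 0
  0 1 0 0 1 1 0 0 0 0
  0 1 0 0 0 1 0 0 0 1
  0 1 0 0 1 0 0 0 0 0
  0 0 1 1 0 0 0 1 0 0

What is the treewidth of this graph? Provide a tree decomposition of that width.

Treewidth 2.
One such decomposition:
Bags: B1 = {a, c, d}  B2 = {c, d, j}  B3 = {d, f, j}  B4 = {f, h, j}  B5 = {f, g, h}  B6 = {b, g, h}  B7 = {b, e, g}  B8 = {b, e, i}
Tree: B1–B2, B2–B3, B3–B4, B4–B5, B5–B6, B6–B7, B7–B8

Each bag holds 3 vertices, so the decomposition has width 2, which upper-bounds the treewidth. Since a–c–j–d–a is a cycle in G, G is not acyclic. Forests are exactly the graphs of treewidth ≤ 1, so tw(G) ≥ 2. Hence tw(G) = 2 exactly.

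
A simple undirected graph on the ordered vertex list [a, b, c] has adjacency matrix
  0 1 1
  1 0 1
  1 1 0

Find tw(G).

A width-2 tree decomposition is:
Bags: B1 = {a, b, c}
Tree: (single bag)
A single bag containing all 3 vertices is trivially a valid decomposition of width 2. For the lower bound, the 3 vertices {a, b, c} are pairwise adjacent, and any tree decomposition puts a clique entirely inside one bag — forcing width ≥ 2. Hence tw(G) = 2 exactly.

2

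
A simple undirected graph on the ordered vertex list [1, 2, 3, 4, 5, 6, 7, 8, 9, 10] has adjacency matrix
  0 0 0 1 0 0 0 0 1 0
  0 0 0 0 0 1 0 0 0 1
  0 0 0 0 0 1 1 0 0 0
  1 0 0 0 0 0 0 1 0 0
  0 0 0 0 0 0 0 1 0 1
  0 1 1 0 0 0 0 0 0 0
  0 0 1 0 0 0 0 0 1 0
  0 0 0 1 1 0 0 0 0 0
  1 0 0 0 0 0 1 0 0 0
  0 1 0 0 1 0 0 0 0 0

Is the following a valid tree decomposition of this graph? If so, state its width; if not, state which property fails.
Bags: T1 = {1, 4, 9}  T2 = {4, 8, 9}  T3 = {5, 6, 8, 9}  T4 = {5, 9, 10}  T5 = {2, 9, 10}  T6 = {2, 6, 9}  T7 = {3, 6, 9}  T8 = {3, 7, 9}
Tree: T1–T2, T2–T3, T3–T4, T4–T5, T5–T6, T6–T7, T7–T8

No — bags containing vertex 6 are not connected in the tree.

A tree decomposition must satisfy three properties: every vertex lies in some bag; for every edge, both endpoints lie together in some bag; and for every vertex, the bags containing it form a connected subtree. Here bags containing vertex 6 are not connected in the tree, so the decomposition is invalid.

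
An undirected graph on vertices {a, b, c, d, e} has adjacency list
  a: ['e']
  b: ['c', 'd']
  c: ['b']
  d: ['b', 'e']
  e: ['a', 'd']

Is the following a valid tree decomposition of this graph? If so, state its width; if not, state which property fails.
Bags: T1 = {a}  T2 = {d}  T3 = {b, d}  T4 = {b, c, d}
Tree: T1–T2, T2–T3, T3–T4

A tree decomposition must satisfy three properties: every vertex lies in some bag; for every edge, both endpoints lie together in some bag; and for every vertex, the bags containing it form a connected subtree. Here vertex e appears in no bag, so the decomposition is invalid.

No — vertex e appears in no bag.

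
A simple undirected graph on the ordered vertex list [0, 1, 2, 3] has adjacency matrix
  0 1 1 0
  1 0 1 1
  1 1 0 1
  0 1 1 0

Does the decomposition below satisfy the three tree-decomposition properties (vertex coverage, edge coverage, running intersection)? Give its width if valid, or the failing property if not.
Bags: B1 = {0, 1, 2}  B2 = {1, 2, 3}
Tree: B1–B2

Checking the three conditions: (i) the bags cover all of {0, 1, 2, 3}; (ii) for each edge, some bag contains both endpoints; (iii) the bags containing any fixed vertex form a subtree. All hold, so the decomposition is valid with width 3 − 1 = 2.

Yes; width 2.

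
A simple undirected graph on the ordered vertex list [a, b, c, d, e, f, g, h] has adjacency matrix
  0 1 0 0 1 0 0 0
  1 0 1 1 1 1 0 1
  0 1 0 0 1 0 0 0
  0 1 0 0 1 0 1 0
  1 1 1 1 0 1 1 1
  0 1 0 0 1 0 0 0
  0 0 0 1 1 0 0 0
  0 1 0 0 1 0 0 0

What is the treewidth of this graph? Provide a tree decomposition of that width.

Every bag has size at most 3, so the width is 3 − 1 = 2 and tw(G) ≤ 2. For the lower bound, the 3 vertices {d, e, g} are pairwise adjacent, and any tree decomposition puts a clique entirely inside one bag — forcing width ≥ 2. Hence tw(G) = 2 exactly.

Treewidth 2.
One optimal decomposition is:
Bags: B1 = {b, d, e}  B2 = {b, e, h}  B3 = {b, c, e}  B4 = {a, b, e}  B5 = {d, e, g}  B6 = {b, e, f}
Tree: B1–B2, B2–B3, B1–B4, B1–B5, B1–B6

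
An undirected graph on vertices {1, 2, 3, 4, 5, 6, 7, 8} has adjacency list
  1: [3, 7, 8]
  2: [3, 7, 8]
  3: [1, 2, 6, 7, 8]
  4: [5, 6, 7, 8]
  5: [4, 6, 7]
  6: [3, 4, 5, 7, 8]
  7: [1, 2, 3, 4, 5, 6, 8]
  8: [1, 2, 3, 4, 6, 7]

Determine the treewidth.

3

A width-3 tree decomposition is:
Bags: B1 = {4, 6, 7, 8}  B2 = {3, 6, 7, 8}  B3 = {1, 3, 7, 8}  B4 = {2, 3, 7, 8}  B5 = {4, 5, 6, 7}
Tree: B1–B2, B2–B3, B3–B4, B1–B5
The largest bag has 4 vertices, giving width 3; this decomposition certifies tw(G) ≤ 3. For the lower bound, the 4 vertices {1, 3, 7, 8} are pairwise adjacent, and any tree decomposition puts a clique entirely inside one bag — forcing width ≥ 3. Hence tw(G) = 3 exactly.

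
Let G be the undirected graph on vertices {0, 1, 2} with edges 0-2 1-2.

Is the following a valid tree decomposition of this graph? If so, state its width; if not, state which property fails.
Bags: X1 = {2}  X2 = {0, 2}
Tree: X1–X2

A tree decomposition must satisfy three properties: every vertex lies in some bag; for every edge, both endpoints lie together in some bag; and for every vertex, the bags containing it form a connected subtree. Here vertex 1 appears in no bag, so the decomposition is invalid.

No — vertex 1 appears in no bag.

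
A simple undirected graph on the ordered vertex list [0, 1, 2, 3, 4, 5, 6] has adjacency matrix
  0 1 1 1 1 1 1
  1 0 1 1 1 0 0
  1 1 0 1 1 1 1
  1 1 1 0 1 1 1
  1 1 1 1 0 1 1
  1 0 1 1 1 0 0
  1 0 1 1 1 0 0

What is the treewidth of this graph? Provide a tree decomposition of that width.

Treewidth 4.
One such decomposition:
Bags: B1 = {0, 1, 2, 3, 4}  B2 = {0, 2, 3, 4, 5}  B3 = {0, 2, 3, 4, 6}
Tree: B1–B2, B1–B3

The largest bag has 5 vertices, giving width 4; this decomposition certifies tw(G) ≤ 4. Conversely, {0, 1, 2, 3, 4} is a clique of size 5, and the vertices of any clique must share a bag in every tree decomposition; so some bag has ≥ 5 vertices and tw(G) ≥ 4. The upper and lower bounds meet at 4, so that is the treewidth.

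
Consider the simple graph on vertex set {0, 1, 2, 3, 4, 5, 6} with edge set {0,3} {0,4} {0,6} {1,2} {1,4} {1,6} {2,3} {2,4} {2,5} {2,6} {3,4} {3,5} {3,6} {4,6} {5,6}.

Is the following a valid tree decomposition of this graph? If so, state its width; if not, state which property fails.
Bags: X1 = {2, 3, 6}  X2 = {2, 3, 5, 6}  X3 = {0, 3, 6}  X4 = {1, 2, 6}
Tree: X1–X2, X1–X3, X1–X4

No — vertex 4 appears in no bag.

A tree decomposition must satisfy three properties: every vertex lies in some bag; for every edge, both endpoints lie together in some bag; and for every vertex, the bags containing it form a connected subtree. Here vertex 4 appears in no bag, so the decomposition is invalid.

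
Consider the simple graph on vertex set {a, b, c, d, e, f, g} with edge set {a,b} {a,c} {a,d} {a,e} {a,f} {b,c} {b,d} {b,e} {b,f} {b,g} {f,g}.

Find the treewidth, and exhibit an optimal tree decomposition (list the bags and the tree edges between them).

Every bag has size at most 3, so the width is 3 − 1 = 2 and tw(G) ≤ 2. On the other hand G contains the 3-clique {b, f, g}. A clique must lie in a single bag of any decomposition, so no decomposition can have width below 2. The upper and lower bounds meet at 2, so that is the treewidth.

Treewidth 2.
Bags: B1 = {a, b, f}  B2 = {a, b, d}  B3 = {a, b, c}  B4 = {b, f, g}  B5 = {a, b, e}
Tree: B1–B2, B2–B3, B1–B4, B2–B5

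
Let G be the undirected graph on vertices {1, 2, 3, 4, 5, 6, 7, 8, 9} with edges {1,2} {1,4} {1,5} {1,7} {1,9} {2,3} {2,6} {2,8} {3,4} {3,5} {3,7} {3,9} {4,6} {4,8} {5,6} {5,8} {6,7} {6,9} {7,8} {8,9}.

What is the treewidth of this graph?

A width-4 tree decomposition is:
Bags: B1 = {1, 3, 6, 8, 9}  B2 = {1, 2, 3, 6, 8}  B3 = {1, 3, 6, 7, 8}  B4 = {1, 3, 5, 6, 8}  B5 = {1, 3, 4, 6, 8}
Tree: B1–B2, B2–B3, B3–B4, B4–B5
The largest bag has 5 vertices, giving width 4; this decomposition certifies tw(G) ≤ 4. For the lower bound: the 5 vertex sets {8,9}, {1,2}, {6,7}, {3}, {5} are disjoint, each induces a connected subgraph, and every pair is joined by at least one edge of G. Contracting each set to a single vertex therefore yields K_{5} as a minor, and since treewidth is minor-monotone, tw(G) ≥ tw(K_{5}) = 4. Hence tw(G) = 4 exactly.

4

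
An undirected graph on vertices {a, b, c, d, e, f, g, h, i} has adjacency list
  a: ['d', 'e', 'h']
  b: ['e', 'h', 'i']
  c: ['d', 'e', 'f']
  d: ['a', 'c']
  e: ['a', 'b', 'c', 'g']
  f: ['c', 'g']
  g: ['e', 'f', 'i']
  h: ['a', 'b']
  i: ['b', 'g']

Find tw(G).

3

A width-3 tree decomposition is:
Bags: B1 = {c, d, f, g}  B2 = {c, d, e, g}  B3 = {a, d, e, g}  B4 = {a, e, g, i}  B5 = {a, b, e, i}  B6 = {a, b, h, i}
Tree: B1–B2, B2–B3, B3–B4, B4–B5, B5–B6
Each bag holds 4 vertices, so the decomposition has width 3, which upper-bounds the treewidth. For the lower bound: the 4 vertex sets {c,d,f}, {g}, {e}, {a,b,h,i} are disjoint, each induces a connected subgraph, and every pair is joined by at least one edge of G. Contracting each set to a single vertex therefore yields K_{4} as a minor, and since treewidth is minor-monotone, tw(G) ≥ tw(K_{4}) = 3. Therefore the treewidth is 3.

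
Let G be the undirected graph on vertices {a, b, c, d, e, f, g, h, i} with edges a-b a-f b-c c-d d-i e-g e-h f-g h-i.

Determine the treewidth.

A width-2 tree decomposition is:
Bags: B1 = {d, h, i}  B2 = {d, e, h}  B3 = {d, e, g}  B4 = {d, f, g}  B5 = {a, d, f}  B6 = {a, b, d}  B7 = {b, c, d}
Tree: B1–B2, B2–B3, B3–B4, B4–B5, B5–B6, B6–B7
Each bag holds 3 vertices, so the decomposition has width 2, which upper-bounds the treewidth. Since d–i–h–e–g–f–a–b–c–d is a cycle in G, G is not acyclic. Forests are exactly the graphs of treewidth ≤ 1, so tw(G) ≥ 2. Combining the bounds, tw(G) = 2.

2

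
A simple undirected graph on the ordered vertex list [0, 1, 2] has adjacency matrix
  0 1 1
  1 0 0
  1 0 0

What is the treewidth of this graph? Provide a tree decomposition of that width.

The largest bag has 2 vertices, giving width 1; this decomposition certifies tw(G) ≤ 1. Since G has at least one edge (e.g. 0–2), it is not an edgeless graph, so tw(G) ≥ 1. Combining the bounds, tw(G) = 1.

Treewidth 1.
One such decomposition:
Bags: B1 = {0, 2}  B2 = {0, 1}
Tree: B1–B2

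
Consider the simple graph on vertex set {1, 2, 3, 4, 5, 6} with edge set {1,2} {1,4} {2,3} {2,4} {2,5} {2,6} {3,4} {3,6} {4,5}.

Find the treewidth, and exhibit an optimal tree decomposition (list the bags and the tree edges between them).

The largest bag has 3 vertices, giving width 2; this decomposition certifies tw(G) ≤ 2. For the lower bound, the 3 vertices {1, 2, 4} are pairwise adjacent, and any tree decomposition puts a clique entirely inside one bag — forcing width ≥ 2. Therefore the treewidth is 2.

Treewidth 2.
Bags: B1 = {2, 4, 5}  B2 = {2, 3, 4}  B3 = {2, 3, 6}  B4 = {1, 2, 4}
Tree: B1–B2, B2–B3, B2–B4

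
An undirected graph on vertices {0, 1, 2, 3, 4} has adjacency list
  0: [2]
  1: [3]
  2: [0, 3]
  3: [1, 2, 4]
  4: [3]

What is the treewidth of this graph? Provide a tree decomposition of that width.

Each bag holds 2 vertices, so the decomposition has width 1, which upper-bounds the treewidth. Since G has at least one edge (e.g. 3–4), it is not an edgeless graph, so tw(G) ≥ 1. Therefore the treewidth is 1.

Treewidth 1.
One optimal decomposition is:
Bags: B1 = {3, 4}  B2 = {2, 3}  B3 = {0, 2}  B4 = {1, 3}
Tree: B1–B2, B2–B3, B1–B4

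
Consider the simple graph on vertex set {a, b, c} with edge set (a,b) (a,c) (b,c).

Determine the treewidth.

A width-2 tree decomposition is:
Bags: B1 = {a, b, c}
Tree: (single bag)
With just one bag of size 3, the width is 3 − 1 = 2, so tw(G) ≤ 2. Conversely, {a, b, c} is a clique of size 3, and the vertices of any clique must share a bag in every tree decomposition; so some bag has ≥ 3 vertices and tw(G) ≥ 2. Hence tw(G) = 2 exactly.

2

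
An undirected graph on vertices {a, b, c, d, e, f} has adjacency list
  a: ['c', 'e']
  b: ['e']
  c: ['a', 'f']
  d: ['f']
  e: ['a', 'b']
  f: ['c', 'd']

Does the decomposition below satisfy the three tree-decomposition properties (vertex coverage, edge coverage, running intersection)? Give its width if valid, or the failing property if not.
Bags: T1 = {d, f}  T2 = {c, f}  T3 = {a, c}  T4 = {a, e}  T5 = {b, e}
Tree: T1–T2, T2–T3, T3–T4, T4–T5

Checking the three conditions: (i) the bags cover all of {a, b, c, d, e, f}; (ii) for each edge, some bag contains both endpoints; (iii) the bags containing any fixed vertex form a subtree. All hold, so the decomposition is valid with width 2 − 1 = 1.

Yes; width 1.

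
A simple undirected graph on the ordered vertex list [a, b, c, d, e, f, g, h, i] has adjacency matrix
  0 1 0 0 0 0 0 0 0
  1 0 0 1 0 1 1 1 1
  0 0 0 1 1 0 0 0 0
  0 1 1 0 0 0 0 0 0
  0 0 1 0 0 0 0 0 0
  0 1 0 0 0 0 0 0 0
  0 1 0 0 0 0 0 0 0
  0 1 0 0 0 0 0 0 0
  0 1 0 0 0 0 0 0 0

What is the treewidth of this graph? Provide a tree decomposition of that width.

Treewidth 1.
Bags: B1 = {b, d}  B2 = {c, d}  B3 = {b, f}  B4 = {a, b}  B5 = {c, e}  B6 = {b, g}  B7 = {b, i}  B8 = {b, h}
Tree: B1–B2, B1–B3, B1–B4, B2–B5, B4–B6, B6–B7, B1–B8

Every bag has size at most 2, so the width is 2 − 1 = 1 and tw(G) ≤ 1. G has an edge, so its treewidth is at least 1. Hence tw(G) = 1 exactly.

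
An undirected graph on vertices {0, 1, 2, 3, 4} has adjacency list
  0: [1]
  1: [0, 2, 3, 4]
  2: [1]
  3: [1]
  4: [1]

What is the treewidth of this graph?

A width-1 tree decomposition is:
Bags: B1 = {1, 2}  B2 = {0, 1}  B3 = {1, 3}  B4 = {1, 4}
Tree: B1–B2, B2–B3, B2–B4
Every bag has size at most 2, so the width is 2 − 1 = 1 and tw(G) ≤ 1. G has an edge, so its treewidth is at least 1. Hence tw(G) = 1 exactly.

1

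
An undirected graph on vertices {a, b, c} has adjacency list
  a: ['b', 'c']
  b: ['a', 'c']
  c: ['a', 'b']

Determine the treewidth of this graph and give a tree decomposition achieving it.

Treewidth 2.
One optimal decomposition is:
Bags: B1 = {a, b, c}
Tree: (single bag)

With just one bag of size 3, the width is 3 − 1 = 2, so tw(G) ≤ 2. Conversely, {a, b, c} is a clique of size 3, and the vertices of any clique must share a bag in every tree decomposition; so some bag has ≥ 3 vertices and tw(G) ≥ 2. Hence tw(G) = 2 exactly.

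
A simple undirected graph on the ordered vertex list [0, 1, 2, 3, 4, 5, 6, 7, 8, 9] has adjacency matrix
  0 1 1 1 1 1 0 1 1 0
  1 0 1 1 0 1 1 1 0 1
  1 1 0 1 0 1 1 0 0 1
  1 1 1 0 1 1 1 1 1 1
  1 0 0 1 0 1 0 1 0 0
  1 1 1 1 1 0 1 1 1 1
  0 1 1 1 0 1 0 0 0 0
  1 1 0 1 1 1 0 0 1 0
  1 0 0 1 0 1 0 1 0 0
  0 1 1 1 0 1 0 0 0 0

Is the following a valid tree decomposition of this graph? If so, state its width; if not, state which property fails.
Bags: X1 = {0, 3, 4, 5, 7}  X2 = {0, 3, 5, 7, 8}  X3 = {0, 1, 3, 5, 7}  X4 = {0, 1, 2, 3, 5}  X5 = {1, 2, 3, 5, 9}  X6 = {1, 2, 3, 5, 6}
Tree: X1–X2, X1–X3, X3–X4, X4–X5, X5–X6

Yes; width 4.

Every vertex of G appears in some bag (union = {0, 1, 2, 3, 4, 5, 6, 7, 8, 9}); every edge is covered by a bag; and for each vertex v the set of bags containing v is connected in the bag tree. The decomposition is therefore valid. The largest bag has 5 vertices, so the width is 4.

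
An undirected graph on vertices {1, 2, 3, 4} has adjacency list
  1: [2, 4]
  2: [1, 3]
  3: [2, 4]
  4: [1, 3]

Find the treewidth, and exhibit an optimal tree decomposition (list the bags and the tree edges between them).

The largest bag has 3 vertices, giving width 2; this decomposition certifies tw(G) ≤ 2. Since 1–4–3–2–1 is a cycle in G, G is not acyclic. Forests are exactly the graphs of treewidth ≤ 1, so tw(G) ≥ 2. Combining the bounds, tw(G) = 2.

Treewidth 2.
One such decomposition:
Bags: B1 = {1, 3, 4}  B2 = {1, 2, 3}
Tree: B1–B2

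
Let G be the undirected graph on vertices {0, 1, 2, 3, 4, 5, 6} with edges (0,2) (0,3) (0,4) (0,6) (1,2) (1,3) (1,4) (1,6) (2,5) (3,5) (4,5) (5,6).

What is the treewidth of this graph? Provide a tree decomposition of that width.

Treewidth 3.
One such decomposition:
Bags: B1 = {0, 1, 3, 5}  B2 = {0, 1, 2, 5}  B3 = {0, 1, 5, 6}  B4 = {0, 1, 4, 5}
Tree: B1–B2, B2–B3, B3–B4

Each bag holds 4 vertices, so the decomposition has width 3, which upper-bounds the treewidth. For the lower bound: the 4 vertex sets {1,3}, {2,5}, {0}, {6} are disjoint, each induces a connected subgraph, and every pair is joined by at least one edge of G. Contracting each set to a single vertex therefore yields K_{4} as a minor, and since treewidth is minor-monotone, tw(G) ≥ tw(K_{4}) = 3. Combining the bounds, tw(G) = 3.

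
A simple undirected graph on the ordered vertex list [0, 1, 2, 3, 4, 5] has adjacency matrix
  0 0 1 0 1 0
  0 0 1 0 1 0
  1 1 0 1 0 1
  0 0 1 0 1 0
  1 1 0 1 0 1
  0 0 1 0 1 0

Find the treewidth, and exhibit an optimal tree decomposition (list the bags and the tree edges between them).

Each bag holds 3 vertices, so the decomposition has width 2, which upper-bounds the treewidth. For the lower bound, G contains the cycle 0–2–3–4–0, so G is not a forest; only forests have treewidth ≤ 1, hence tw(G) ≥ 2. The upper and lower bounds meet at 2, so that is the treewidth.

Treewidth 2.
One such decomposition:
Bags: B1 = {0, 2, 4}  B2 = {2, 3, 4}  B3 = {1, 2, 4}  B4 = {2, 4, 5}
Tree: B1–B2, B2–B3, B3–B4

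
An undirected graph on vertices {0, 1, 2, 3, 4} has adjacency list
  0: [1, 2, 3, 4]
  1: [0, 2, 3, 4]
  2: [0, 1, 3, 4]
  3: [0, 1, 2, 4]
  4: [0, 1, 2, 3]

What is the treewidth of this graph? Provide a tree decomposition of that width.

A single bag containing all 5 vertices is trivially a valid decomposition of width 4. Conversely, {0, 1, 2, 3, 4} is a clique of size 5, and the vertices of any clique must share a bag in every tree decomposition; so some bag has ≥ 5 vertices and tw(G) ≥ 4. Therefore the treewidth is 4.

Treewidth 4.
Bags: B1 = {0, 1, 2, 3, 4}
Tree: (single bag)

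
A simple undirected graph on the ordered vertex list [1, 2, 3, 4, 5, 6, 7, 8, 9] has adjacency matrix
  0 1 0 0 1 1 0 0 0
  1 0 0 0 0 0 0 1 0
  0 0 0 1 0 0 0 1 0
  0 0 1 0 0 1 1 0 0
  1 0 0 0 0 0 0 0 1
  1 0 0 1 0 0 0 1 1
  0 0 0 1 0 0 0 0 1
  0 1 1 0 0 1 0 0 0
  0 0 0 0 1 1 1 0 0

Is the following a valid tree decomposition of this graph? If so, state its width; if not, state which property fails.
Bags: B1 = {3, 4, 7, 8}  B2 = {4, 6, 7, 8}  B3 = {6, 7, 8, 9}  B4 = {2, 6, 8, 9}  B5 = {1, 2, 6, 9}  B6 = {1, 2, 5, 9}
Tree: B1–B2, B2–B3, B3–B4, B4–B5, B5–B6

Yes; width 3.

Checking the three conditions: (i) the bags cover all of {1, 2, 3, 4, 5, 6, 7, 8, 9}; (ii) for each edge, some bag contains both endpoints; (iii) the bags containing any fixed vertex form a subtree. All hold, so the decomposition is valid with width 4 − 1 = 3.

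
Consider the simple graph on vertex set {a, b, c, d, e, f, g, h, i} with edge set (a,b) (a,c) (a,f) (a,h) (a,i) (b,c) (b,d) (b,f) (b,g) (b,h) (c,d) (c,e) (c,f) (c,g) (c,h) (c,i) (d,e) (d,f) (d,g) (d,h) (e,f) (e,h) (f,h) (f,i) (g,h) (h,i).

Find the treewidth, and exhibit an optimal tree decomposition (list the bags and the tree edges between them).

Each bag holds 5 vertices, so the decomposition has width 4, which upper-bounds the treewidth. Conversely, {b, c, d, g, h} is a clique of size 5, and the vertices of any clique must share a bag in every tree decomposition; so some bag has ≥ 5 vertices and tw(G) ≥ 4. Combining the bounds, tw(G) = 4.

Treewidth 4.
Bags: B1 = {a, b, c, f, h}  B2 = {a, c, f, h, i}  B3 = {b, c, d, f, h}  B4 = {b, c, d, g, h}  B5 = {c, d, e, f, h}
Tree: B1–B2, B1–B3, B3–B4, B3–B5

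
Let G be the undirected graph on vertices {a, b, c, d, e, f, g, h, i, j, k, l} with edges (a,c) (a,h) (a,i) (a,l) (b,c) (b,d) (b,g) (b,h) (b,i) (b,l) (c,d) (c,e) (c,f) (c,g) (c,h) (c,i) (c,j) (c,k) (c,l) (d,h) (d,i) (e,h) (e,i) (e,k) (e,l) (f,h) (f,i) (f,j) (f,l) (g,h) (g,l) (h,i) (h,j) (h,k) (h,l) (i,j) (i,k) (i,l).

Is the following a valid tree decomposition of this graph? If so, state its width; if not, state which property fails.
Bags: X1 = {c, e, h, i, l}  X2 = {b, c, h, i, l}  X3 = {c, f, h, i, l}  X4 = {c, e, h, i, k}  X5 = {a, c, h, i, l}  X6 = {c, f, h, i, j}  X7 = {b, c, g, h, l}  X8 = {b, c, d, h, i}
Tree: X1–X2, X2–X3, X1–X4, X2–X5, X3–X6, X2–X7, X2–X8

Yes; width 4.

Every vertex of G appears in some bag (union = {a, b, c, d, e, f, g, h, i, j, k, l}); every edge is covered by a bag; and for each vertex v the set of bags containing v is connected in the bag tree. The decomposition is therefore valid. The largest bag has 5 vertices, so the width is 4.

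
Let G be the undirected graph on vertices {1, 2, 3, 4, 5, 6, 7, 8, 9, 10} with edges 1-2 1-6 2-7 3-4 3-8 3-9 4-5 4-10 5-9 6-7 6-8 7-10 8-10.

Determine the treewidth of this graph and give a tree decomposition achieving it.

Treewidth 2.
One optimal decomposition is:
Bags: B1 = {4, 5, 9}  B2 = {3, 4, 9}  B3 = {3, 4, 10}  B4 = {3, 8, 10}  B5 = {7, 8, 10}  B6 = {6, 7, 8}  B7 = {2, 6, 7}  B8 = {1, 2, 6}
Tree: B1–B2, B2–B3, B3–B4, B4–B5, B5–B6, B6–B7, B7–B8

Every bag has size at most 3, so the width is 3 − 1 = 2 and tw(G) ≤ 2. Since 5–9–3–4–5 is a cycle in G, G is not acyclic. Forests are exactly the graphs of treewidth ≤ 1, so tw(G) ≥ 2. Combining the bounds, tw(G) = 2.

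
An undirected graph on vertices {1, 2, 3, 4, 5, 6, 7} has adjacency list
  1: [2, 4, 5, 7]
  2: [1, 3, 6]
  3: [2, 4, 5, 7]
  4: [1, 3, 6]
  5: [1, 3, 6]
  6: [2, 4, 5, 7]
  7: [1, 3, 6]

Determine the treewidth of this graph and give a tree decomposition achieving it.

Treewidth 3.
Bags: B1 = {1, 2, 3, 6}  B2 = {1, 3, 5, 6}  B3 = {1, 3, 6, 7}  B4 = {1, 3, 4, 6}
Tree: B1–B2, B2–B3, B3–B4

Each bag holds 4 vertices, so the decomposition has width 3, which upper-bounds the treewidth. For the lower bound: the 4 vertex sets {2,6}, {1,5}, {3}, {7} are disjoint, each induces a connected subgraph, and every pair is joined by at least one edge of G. Contracting each set to a single vertex therefore yields K_{4} as a minor, and since treewidth is minor-monotone, tw(G) ≥ tw(K_{4}) = 3. Hence tw(G) = 3 exactly.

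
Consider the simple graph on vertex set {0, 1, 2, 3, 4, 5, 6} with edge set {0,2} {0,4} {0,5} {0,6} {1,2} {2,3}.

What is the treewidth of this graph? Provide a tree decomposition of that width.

Every bag has size at most 2, so the width is 2 − 1 = 1 and tw(G) ≤ 1. Any graph with an edge has treewidth ≥ 1, and G has the edge 0–4. Hence tw(G) = 1 exactly.

Treewidth 1.
One optimal decomposition is:
Bags: B1 = {0, 4}  B2 = {0, 5}  B3 = {0, 2}  B4 = {0, 6}  B5 = {1, 2}  B6 = {2, 3}
Tree: B1–B2, B1–B3, B1–B4, B3–B5, B5–B6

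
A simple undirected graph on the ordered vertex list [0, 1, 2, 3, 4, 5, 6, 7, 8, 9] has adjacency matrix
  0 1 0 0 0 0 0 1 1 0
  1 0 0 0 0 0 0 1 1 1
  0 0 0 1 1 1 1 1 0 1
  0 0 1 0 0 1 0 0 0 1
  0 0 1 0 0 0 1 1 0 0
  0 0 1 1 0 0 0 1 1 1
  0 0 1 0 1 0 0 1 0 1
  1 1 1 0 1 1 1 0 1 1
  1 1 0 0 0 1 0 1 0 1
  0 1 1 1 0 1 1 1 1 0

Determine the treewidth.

3

A width-3 tree decomposition is:
Bags: B1 = {2, 5, 7, 9}  B2 = {2, 6, 7, 9}  B3 = {2, 3, 5, 9}  B4 = {2, 4, 6, 7}  B5 = {5, 7, 8, 9}  B6 = {1, 7, 8, 9}  B7 = {0, 1, 7, 8}
Tree: B1–B2, B1–B3, B2–B4, B1–B5, B5–B6, B6–B7
Each bag holds 4 vertices, so the decomposition has width 3, which upper-bounds the treewidth. Conversely, {2, 3, 5, 9} is a clique of size 4, and the vertices of any clique must share a bag in every tree decomposition; so some bag has ≥ 4 vertices and tw(G) ≥ 3. The upper and lower bounds meet at 3, so that is the treewidth.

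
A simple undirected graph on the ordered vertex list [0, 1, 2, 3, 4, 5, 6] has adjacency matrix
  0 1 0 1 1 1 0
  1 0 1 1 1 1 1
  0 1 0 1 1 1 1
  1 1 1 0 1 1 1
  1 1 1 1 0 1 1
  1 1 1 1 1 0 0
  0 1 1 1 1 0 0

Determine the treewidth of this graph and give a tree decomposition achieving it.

Treewidth 4.
Bags: B1 = {1, 2, 3, 4, 5}  B2 = {1, 2, 3, 4, 6}  B3 = {0, 1, 3, 4, 5}
Tree: B1–B2, B1–B3

Each bag holds 5 vertices, so the decomposition has width 4, which upper-bounds the treewidth. For the lower bound, the 5 vertices {0, 1, 3, 4, 5} are pairwise adjacent, and any tree decomposition puts a clique entirely inside one bag — forcing width ≥ 4. Therefore the treewidth is 4.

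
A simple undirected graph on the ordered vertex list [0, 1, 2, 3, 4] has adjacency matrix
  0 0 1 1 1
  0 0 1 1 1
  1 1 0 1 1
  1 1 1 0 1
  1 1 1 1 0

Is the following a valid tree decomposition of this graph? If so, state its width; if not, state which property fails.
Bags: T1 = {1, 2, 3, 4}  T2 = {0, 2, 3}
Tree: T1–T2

No — edge (4,0) lies in no bag.

A tree decomposition must satisfy three properties: every vertex lies in some bag; for every edge, both endpoints lie together in some bag; and for every vertex, the bags containing it form a connected subtree. Here edge (4,0) lies in no bag, so the decomposition is invalid.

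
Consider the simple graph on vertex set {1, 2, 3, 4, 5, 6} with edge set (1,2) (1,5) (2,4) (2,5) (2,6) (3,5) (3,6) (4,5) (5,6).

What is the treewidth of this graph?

2

A width-2 tree decomposition is:
Bags: B1 = {2, 5, 6}  B2 = {1, 2, 5}  B3 = {3, 5, 6}  B4 = {2, 4, 5}
Tree: B1–B2, B1–B3, B2–B4
Every bag has size at most 3, so the width is 3 − 1 = 2 and tw(G) ≤ 2. For the lower bound, the 3 vertices {1, 2, 5} are pairwise adjacent, and any tree decomposition puts a clique entirely inside one bag — forcing width ≥ 2. Combining the bounds, tw(G) = 2.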